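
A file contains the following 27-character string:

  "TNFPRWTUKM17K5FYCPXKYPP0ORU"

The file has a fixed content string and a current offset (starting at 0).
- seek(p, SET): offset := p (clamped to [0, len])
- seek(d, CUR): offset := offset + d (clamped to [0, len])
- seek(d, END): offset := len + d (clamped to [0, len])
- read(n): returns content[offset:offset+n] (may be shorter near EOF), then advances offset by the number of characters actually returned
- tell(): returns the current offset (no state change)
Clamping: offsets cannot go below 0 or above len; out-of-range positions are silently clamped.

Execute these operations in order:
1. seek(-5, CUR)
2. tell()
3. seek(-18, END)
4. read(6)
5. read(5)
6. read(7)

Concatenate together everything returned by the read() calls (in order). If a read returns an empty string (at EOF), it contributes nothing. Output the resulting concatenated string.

Answer: M17K5FYCPXKYPP0ORU

Derivation:
After 1 (seek(-5, CUR)): offset=0
After 2 (tell()): offset=0
After 3 (seek(-18, END)): offset=9
After 4 (read(6)): returned 'M17K5F', offset=15
After 5 (read(5)): returned 'YCPXK', offset=20
After 6 (read(7)): returned 'YPP0ORU', offset=27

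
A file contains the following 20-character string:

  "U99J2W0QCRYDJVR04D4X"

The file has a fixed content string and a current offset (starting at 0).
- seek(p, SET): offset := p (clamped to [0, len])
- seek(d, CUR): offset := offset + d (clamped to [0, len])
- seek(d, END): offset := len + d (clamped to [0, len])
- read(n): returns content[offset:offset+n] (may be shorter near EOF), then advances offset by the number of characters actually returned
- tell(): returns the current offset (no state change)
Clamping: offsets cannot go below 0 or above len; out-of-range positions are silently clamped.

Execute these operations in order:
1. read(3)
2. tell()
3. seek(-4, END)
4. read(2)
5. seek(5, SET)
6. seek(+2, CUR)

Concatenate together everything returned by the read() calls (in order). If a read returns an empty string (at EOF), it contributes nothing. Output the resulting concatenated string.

After 1 (read(3)): returned 'U99', offset=3
After 2 (tell()): offset=3
After 3 (seek(-4, END)): offset=16
After 4 (read(2)): returned '4D', offset=18
After 5 (seek(5, SET)): offset=5
After 6 (seek(+2, CUR)): offset=7

Answer: U994D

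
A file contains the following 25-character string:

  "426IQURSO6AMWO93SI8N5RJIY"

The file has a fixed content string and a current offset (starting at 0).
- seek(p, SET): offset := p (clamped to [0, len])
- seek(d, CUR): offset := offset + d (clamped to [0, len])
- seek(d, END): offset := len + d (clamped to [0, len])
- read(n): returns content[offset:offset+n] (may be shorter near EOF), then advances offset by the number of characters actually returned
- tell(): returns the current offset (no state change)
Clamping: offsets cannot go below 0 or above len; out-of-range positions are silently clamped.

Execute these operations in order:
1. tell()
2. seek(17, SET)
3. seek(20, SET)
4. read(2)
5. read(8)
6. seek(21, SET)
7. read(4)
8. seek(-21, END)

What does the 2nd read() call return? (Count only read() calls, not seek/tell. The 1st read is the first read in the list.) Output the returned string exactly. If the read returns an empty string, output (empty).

After 1 (tell()): offset=0
After 2 (seek(17, SET)): offset=17
After 3 (seek(20, SET)): offset=20
After 4 (read(2)): returned '5R', offset=22
After 5 (read(8)): returned 'JIY', offset=25
After 6 (seek(21, SET)): offset=21
After 7 (read(4)): returned 'RJIY', offset=25
After 8 (seek(-21, END)): offset=4

Answer: JIY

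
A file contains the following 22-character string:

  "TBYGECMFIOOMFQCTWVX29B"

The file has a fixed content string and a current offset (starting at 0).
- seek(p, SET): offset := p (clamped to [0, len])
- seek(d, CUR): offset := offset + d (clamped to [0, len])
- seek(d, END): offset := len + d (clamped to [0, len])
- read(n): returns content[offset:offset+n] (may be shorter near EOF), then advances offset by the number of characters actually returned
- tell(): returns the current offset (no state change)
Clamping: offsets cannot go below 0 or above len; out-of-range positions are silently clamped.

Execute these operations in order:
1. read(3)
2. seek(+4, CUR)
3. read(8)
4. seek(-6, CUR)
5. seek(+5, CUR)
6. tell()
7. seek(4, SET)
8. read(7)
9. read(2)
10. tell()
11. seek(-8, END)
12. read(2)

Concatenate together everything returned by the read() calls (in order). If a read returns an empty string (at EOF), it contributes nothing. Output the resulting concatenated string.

After 1 (read(3)): returned 'TBY', offset=3
After 2 (seek(+4, CUR)): offset=7
After 3 (read(8)): returned 'FIOOMFQC', offset=15
After 4 (seek(-6, CUR)): offset=9
After 5 (seek(+5, CUR)): offset=14
After 6 (tell()): offset=14
After 7 (seek(4, SET)): offset=4
After 8 (read(7)): returned 'ECMFIOO', offset=11
After 9 (read(2)): returned 'MF', offset=13
After 10 (tell()): offset=13
After 11 (seek(-8, END)): offset=14
After 12 (read(2)): returned 'CT', offset=16

Answer: TBYFIOOMFQCECMFIOOMFCT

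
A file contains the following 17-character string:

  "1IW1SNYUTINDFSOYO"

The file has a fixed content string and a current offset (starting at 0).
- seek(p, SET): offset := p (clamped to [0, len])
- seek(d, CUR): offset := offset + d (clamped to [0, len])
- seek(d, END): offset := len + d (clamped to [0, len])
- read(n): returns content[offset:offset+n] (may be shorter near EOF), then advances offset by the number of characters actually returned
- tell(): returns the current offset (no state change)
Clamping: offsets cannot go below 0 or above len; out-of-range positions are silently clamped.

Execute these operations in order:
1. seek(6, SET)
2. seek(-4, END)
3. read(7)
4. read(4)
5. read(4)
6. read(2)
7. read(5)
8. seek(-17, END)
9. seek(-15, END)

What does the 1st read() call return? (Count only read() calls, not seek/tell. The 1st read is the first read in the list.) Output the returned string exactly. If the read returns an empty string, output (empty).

After 1 (seek(6, SET)): offset=6
After 2 (seek(-4, END)): offset=13
After 3 (read(7)): returned 'SOYO', offset=17
After 4 (read(4)): returned '', offset=17
After 5 (read(4)): returned '', offset=17
After 6 (read(2)): returned '', offset=17
After 7 (read(5)): returned '', offset=17
After 8 (seek(-17, END)): offset=0
After 9 (seek(-15, END)): offset=2

Answer: SOYO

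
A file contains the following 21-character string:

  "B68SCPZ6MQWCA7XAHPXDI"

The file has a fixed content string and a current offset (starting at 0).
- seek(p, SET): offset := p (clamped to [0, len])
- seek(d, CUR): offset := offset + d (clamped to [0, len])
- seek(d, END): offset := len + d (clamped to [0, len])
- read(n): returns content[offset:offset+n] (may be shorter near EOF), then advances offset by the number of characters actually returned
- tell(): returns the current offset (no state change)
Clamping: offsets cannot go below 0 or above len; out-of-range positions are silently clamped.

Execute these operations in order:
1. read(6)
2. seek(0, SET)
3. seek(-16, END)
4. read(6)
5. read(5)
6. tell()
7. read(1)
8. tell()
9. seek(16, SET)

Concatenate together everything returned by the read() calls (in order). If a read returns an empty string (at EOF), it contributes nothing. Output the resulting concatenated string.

After 1 (read(6)): returned 'B68SCP', offset=6
After 2 (seek(0, SET)): offset=0
After 3 (seek(-16, END)): offset=5
After 4 (read(6)): returned 'PZ6MQW', offset=11
After 5 (read(5)): returned 'CA7XA', offset=16
After 6 (tell()): offset=16
After 7 (read(1)): returned 'H', offset=17
After 8 (tell()): offset=17
After 9 (seek(16, SET)): offset=16

Answer: B68SCPPZ6MQWCA7XAH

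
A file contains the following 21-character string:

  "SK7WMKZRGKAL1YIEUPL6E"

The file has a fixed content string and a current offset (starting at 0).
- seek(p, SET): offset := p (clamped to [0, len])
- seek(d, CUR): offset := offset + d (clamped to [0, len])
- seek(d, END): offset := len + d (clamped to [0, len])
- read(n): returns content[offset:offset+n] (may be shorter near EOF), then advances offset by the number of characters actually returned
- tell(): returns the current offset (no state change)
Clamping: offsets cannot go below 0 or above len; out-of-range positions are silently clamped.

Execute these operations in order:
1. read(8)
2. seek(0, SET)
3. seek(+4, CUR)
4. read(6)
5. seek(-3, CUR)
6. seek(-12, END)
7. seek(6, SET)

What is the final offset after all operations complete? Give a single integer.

After 1 (read(8)): returned 'SK7WMKZR', offset=8
After 2 (seek(0, SET)): offset=0
After 3 (seek(+4, CUR)): offset=4
After 4 (read(6)): returned 'MKZRGK', offset=10
After 5 (seek(-3, CUR)): offset=7
After 6 (seek(-12, END)): offset=9
After 7 (seek(6, SET)): offset=6

Answer: 6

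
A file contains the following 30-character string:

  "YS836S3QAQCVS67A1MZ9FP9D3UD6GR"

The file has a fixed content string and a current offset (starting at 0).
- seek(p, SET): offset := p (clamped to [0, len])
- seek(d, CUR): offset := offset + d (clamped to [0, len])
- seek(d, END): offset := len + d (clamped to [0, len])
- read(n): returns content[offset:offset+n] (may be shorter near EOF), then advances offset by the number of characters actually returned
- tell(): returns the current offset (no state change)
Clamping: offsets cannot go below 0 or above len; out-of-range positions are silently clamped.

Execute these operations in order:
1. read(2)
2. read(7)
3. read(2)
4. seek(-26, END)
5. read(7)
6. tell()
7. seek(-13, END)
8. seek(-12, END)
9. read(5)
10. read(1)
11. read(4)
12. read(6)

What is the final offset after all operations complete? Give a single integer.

Answer: 30

Derivation:
After 1 (read(2)): returned 'YS', offset=2
After 2 (read(7)): returned '836S3QA', offset=9
After 3 (read(2)): returned 'QC', offset=11
After 4 (seek(-26, END)): offset=4
After 5 (read(7)): returned '6S3QAQC', offset=11
After 6 (tell()): offset=11
After 7 (seek(-13, END)): offset=17
After 8 (seek(-12, END)): offset=18
After 9 (read(5)): returned 'Z9FP9', offset=23
After 10 (read(1)): returned 'D', offset=24
After 11 (read(4)): returned '3UD6', offset=28
After 12 (read(6)): returned 'GR', offset=30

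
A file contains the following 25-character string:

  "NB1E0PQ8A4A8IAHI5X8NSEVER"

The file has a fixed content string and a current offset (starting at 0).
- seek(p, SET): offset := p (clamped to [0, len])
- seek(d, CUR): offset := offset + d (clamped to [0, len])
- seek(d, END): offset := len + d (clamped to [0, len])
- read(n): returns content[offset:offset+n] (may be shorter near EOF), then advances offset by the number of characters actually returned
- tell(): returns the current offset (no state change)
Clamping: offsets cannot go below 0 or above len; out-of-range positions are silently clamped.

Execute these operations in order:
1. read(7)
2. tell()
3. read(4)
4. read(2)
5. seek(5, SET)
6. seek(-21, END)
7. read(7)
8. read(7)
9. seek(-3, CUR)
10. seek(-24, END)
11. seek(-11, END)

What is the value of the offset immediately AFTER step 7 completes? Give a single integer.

After 1 (read(7)): returned 'NB1E0PQ', offset=7
After 2 (tell()): offset=7
After 3 (read(4)): returned '8A4A', offset=11
After 4 (read(2)): returned '8I', offset=13
After 5 (seek(5, SET)): offset=5
After 6 (seek(-21, END)): offset=4
After 7 (read(7)): returned '0PQ8A4A', offset=11

Answer: 11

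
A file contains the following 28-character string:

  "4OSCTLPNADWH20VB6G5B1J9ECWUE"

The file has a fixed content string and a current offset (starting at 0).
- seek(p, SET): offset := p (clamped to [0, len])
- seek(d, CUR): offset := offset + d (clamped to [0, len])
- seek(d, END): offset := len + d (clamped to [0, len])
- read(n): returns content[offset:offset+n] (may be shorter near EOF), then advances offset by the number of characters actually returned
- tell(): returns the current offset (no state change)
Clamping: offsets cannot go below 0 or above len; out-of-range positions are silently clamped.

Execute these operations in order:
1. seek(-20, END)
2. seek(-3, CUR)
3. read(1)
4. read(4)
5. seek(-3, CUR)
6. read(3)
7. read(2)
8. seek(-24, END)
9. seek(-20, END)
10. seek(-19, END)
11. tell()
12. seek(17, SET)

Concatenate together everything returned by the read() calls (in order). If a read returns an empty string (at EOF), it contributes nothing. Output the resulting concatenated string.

After 1 (seek(-20, END)): offset=8
After 2 (seek(-3, CUR)): offset=5
After 3 (read(1)): returned 'L', offset=6
After 4 (read(4)): returned 'PNAD', offset=10
After 5 (seek(-3, CUR)): offset=7
After 6 (read(3)): returned 'NAD', offset=10
After 7 (read(2)): returned 'WH', offset=12
After 8 (seek(-24, END)): offset=4
After 9 (seek(-20, END)): offset=8
After 10 (seek(-19, END)): offset=9
After 11 (tell()): offset=9
After 12 (seek(17, SET)): offset=17

Answer: LPNADNADWH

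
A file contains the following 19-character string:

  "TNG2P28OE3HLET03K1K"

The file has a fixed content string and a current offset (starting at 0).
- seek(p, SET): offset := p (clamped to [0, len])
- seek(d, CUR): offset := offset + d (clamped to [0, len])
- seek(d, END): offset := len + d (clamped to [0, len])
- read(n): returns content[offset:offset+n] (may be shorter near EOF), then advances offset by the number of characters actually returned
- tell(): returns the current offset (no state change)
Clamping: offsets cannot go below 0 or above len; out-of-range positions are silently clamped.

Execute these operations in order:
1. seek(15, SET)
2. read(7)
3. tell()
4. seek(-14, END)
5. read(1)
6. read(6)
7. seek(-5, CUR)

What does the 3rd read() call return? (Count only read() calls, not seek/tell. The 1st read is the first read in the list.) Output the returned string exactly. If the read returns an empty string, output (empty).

Answer: 8OE3HL

Derivation:
After 1 (seek(15, SET)): offset=15
After 2 (read(7)): returned '3K1K', offset=19
After 3 (tell()): offset=19
After 4 (seek(-14, END)): offset=5
After 5 (read(1)): returned '2', offset=6
After 6 (read(6)): returned '8OE3HL', offset=12
After 7 (seek(-5, CUR)): offset=7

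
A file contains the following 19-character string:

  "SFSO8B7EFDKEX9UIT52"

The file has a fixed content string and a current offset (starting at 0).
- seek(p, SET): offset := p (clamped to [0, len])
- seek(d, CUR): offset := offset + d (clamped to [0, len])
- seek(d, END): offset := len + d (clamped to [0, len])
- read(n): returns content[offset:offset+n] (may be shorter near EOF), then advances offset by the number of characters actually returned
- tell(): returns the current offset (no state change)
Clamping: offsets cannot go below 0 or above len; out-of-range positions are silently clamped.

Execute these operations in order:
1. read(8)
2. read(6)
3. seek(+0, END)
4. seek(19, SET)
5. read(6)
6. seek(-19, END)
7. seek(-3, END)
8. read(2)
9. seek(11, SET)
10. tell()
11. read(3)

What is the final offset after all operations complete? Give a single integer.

After 1 (read(8)): returned 'SFSO8B7E', offset=8
After 2 (read(6)): returned 'FDKEX9', offset=14
After 3 (seek(+0, END)): offset=19
After 4 (seek(19, SET)): offset=19
After 5 (read(6)): returned '', offset=19
After 6 (seek(-19, END)): offset=0
After 7 (seek(-3, END)): offset=16
After 8 (read(2)): returned 'T5', offset=18
After 9 (seek(11, SET)): offset=11
After 10 (tell()): offset=11
After 11 (read(3)): returned 'EX9', offset=14

Answer: 14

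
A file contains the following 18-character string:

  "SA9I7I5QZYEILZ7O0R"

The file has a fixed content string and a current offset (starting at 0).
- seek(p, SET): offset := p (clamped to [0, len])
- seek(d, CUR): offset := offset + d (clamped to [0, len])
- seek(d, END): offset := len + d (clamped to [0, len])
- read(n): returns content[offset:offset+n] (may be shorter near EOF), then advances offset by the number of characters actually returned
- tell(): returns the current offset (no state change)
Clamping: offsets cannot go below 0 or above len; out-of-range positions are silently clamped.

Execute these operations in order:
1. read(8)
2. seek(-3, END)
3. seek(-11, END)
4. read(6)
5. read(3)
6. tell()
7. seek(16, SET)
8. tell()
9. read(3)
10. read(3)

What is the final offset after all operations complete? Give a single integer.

Answer: 18

Derivation:
After 1 (read(8)): returned 'SA9I7I5Q', offset=8
After 2 (seek(-3, END)): offset=15
After 3 (seek(-11, END)): offset=7
After 4 (read(6)): returned 'QZYEIL', offset=13
After 5 (read(3)): returned 'Z7O', offset=16
After 6 (tell()): offset=16
After 7 (seek(16, SET)): offset=16
After 8 (tell()): offset=16
After 9 (read(3)): returned '0R', offset=18
After 10 (read(3)): returned '', offset=18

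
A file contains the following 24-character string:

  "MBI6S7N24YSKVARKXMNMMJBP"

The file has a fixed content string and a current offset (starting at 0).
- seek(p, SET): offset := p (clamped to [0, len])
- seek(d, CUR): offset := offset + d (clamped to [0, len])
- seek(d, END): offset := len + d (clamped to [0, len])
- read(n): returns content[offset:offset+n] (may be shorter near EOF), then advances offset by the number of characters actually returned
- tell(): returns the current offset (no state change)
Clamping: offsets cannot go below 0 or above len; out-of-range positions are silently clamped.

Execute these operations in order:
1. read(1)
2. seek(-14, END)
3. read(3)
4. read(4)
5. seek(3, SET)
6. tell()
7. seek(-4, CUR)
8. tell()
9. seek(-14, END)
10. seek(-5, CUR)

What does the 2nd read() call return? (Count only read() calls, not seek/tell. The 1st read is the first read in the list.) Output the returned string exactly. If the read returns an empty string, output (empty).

After 1 (read(1)): returned 'M', offset=1
After 2 (seek(-14, END)): offset=10
After 3 (read(3)): returned 'SKV', offset=13
After 4 (read(4)): returned 'ARKX', offset=17
After 5 (seek(3, SET)): offset=3
After 6 (tell()): offset=3
After 7 (seek(-4, CUR)): offset=0
After 8 (tell()): offset=0
After 9 (seek(-14, END)): offset=10
After 10 (seek(-5, CUR)): offset=5

Answer: SKV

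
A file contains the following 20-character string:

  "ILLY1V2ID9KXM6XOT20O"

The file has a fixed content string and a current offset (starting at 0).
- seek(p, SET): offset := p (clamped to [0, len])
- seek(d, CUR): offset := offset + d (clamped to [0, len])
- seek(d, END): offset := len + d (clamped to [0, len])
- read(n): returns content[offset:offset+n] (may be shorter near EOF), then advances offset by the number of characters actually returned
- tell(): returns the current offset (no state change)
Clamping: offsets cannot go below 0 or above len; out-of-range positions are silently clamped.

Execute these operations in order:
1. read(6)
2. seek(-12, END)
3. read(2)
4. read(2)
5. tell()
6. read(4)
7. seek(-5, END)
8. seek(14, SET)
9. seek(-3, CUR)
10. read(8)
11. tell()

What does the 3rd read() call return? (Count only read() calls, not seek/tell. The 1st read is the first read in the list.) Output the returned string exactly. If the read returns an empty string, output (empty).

After 1 (read(6)): returned 'ILLY1V', offset=6
After 2 (seek(-12, END)): offset=8
After 3 (read(2)): returned 'D9', offset=10
After 4 (read(2)): returned 'KX', offset=12
After 5 (tell()): offset=12
After 6 (read(4)): returned 'M6XO', offset=16
After 7 (seek(-5, END)): offset=15
After 8 (seek(14, SET)): offset=14
After 9 (seek(-3, CUR)): offset=11
After 10 (read(8)): returned 'XM6XOT20', offset=19
After 11 (tell()): offset=19

Answer: KX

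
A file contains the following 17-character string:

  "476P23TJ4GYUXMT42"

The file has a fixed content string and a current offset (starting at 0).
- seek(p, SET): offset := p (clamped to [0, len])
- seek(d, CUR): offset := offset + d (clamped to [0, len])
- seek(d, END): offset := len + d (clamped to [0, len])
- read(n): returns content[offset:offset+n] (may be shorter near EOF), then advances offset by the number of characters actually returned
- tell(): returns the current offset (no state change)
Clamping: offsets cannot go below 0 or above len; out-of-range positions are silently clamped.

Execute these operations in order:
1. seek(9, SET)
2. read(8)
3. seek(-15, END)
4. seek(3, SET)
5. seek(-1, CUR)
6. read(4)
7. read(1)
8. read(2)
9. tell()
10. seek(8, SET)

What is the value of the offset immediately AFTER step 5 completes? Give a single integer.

After 1 (seek(9, SET)): offset=9
After 2 (read(8)): returned 'GYUXMT42', offset=17
After 3 (seek(-15, END)): offset=2
After 4 (seek(3, SET)): offset=3
After 5 (seek(-1, CUR)): offset=2

Answer: 2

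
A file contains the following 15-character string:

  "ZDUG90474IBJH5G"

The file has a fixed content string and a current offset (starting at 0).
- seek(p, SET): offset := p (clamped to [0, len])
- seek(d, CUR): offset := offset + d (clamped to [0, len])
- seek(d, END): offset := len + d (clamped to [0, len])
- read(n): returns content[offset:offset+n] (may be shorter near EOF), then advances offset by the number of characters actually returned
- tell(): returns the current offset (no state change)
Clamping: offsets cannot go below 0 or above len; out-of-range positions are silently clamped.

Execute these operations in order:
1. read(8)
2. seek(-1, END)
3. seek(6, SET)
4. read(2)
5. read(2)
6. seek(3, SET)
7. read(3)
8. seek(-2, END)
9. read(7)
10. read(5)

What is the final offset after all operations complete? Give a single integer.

Answer: 15

Derivation:
After 1 (read(8)): returned 'ZDUG9047', offset=8
After 2 (seek(-1, END)): offset=14
After 3 (seek(6, SET)): offset=6
After 4 (read(2)): returned '47', offset=8
After 5 (read(2)): returned '4I', offset=10
After 6 (seek(3, SET)): offset=3
After 7 (read(3)): returned 'G90', offset=6
After 8 (seek(-2, END)): offset=13
After 9 (read(7)): returned '5G', offset=15
After 10 (read(5)): returned '', offset=15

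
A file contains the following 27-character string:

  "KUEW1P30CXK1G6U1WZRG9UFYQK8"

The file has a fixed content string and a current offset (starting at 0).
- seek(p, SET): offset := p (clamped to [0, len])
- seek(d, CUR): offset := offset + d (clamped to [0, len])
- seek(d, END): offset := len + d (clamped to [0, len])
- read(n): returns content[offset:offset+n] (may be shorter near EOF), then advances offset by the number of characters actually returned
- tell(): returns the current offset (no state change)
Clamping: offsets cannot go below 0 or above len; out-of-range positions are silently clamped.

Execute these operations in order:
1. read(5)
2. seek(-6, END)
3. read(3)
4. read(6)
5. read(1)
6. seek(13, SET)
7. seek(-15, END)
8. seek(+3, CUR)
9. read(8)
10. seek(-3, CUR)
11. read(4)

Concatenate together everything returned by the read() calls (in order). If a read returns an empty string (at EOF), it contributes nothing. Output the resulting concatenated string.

After 1 (read(5)): returned 'KUEW1', offset=5
After 2 (seek(-6, END)): offset=21
After 3 (read(3)): returned 'UFY', offset=24
After 4 (read(6)): returned 'QK8', offset=27
After 5 (read(1)): returned '', offset=27
After 6 (seek(13, SET)): offset=13
After 7 (seek(-15, END)): offset=12
After 8 (seek(+3, CUR)): offset=15
After 9 (read(8)): returned '1WZRG9UF', offset=23
After 10 (seek(-3, CUR)): offset=20
After 11 (read(4)): returned '9UFY', offset=24

Answer: KUEW1UFYQK81WZRG9UF9UFY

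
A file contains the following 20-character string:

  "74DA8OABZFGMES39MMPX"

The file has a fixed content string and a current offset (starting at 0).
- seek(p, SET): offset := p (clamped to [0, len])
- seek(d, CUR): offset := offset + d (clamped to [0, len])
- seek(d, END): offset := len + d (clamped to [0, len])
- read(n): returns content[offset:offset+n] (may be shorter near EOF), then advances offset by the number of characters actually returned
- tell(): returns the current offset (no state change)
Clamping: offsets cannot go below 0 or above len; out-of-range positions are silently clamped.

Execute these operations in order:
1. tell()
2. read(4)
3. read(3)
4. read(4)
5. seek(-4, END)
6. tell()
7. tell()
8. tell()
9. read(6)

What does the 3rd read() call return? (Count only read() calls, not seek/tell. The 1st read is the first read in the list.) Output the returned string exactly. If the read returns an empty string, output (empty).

Answer: BZFG

Derivation:
After 1 (tell()): offset=0
After 2 (read(4)): returned '74DA', offset=4
After 3 (read(3)): returned '8OA', offset=7
After 4 (read(4)): returned 'BZFG', offset=11
After 5 (seek(-4, END)): offset=16
After 6 (tell()): offset=16
After 7 (tell()): offset=16
After 8 (tell()): offset=16
After 9 (read(6)): returned 'MMPX', offset=20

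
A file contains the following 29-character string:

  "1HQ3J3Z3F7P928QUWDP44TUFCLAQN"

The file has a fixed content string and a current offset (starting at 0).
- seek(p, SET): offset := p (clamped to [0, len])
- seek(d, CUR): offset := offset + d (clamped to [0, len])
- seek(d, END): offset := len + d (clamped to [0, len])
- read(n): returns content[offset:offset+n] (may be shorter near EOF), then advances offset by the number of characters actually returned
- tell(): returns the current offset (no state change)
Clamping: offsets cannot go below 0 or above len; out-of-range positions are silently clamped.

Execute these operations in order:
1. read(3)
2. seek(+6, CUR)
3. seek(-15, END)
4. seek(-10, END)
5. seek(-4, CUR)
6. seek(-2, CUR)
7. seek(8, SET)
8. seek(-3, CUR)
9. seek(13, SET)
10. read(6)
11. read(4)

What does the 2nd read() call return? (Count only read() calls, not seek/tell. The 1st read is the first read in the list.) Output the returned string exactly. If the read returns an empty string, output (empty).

After 1 (read(3)): returned '1HQ', offset=3
After 2 (seek(+6, CUR)): offset=9
After 3 (seek(-15, END)): offset=14
After 4 (seek(-10, END)): offset=19
After 5 (seek(-4, CUR)): offset=15
After 6 (seek(-2, CUR)): offset=13
After 7 (seek(8, SET)): offset=8
After 8 (seek(-3, CUR)): offset=5
After 9 (seek(13, SET)): offset=13
After 10 (read(6)): returned '8QUWDP', offset=19
After 11 (read(4)): returned '44TU', offset=23

Answer: 8QUWDP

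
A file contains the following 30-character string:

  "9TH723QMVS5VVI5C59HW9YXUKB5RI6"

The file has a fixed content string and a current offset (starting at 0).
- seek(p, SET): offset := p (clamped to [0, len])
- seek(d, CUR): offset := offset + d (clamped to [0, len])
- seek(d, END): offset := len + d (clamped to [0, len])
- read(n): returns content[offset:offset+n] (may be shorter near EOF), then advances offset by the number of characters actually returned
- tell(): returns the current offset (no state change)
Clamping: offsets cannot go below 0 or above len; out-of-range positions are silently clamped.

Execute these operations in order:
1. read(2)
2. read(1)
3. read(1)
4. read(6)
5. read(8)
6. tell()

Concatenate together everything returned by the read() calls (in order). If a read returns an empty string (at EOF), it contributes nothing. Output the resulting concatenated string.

After 1 (read(2)): returned '9T', offset=2
After 2 (read(1)): returned 'H', offset=3
After 3 (read(1)): returned '7', offset=4
After 4 (read(6)): returned '23QMVS', offset=10
After 5 (read(8)): returned '5VVI5C59', offset=18
After 6 (tell()): offset=18

Answer: 9TH723QMVS5VVI5C59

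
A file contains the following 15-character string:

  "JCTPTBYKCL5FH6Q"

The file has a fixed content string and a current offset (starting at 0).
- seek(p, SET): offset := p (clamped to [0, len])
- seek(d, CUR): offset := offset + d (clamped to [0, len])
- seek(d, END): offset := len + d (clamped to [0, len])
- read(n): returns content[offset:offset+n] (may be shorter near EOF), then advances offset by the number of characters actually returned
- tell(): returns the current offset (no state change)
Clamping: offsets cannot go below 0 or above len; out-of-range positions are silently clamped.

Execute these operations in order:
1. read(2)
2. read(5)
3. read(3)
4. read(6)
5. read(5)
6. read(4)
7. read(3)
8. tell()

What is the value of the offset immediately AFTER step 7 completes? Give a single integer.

After 1 (read(2)): returned 'JC', offset=2
After 2 (read(5)): returned 'TPTBY', offset=7
After 3 (read(3)): returned 'KCL', offset=10
After 4 (read(6)): returned '5FH6Q', offset=15
After 5 (read(5)): returned '', offset=15
After 6 (read(4)): returned '', offset=15
After 7 (read(3)): returned '', offset=15

Answer: 15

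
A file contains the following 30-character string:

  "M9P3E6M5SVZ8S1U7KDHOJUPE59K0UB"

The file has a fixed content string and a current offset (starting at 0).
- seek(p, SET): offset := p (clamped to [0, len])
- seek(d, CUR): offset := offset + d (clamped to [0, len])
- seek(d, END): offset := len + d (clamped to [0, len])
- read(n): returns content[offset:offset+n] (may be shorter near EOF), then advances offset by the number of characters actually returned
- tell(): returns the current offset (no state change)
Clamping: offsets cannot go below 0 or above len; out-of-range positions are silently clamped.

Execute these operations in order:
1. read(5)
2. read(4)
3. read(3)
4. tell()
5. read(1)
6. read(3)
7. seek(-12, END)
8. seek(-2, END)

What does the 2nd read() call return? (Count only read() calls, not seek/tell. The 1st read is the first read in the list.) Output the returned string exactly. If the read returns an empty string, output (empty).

Answer: 6M5S

Derivation:
After 1 (read(5)): returned 'M9P3E', offset=5
After 2 (read(4)): returned '6M5S', offset=9
After 3 (read(3)): returned 'VZ8', offset=12
After 4 (tell()): offset=12
After 5 (read(1)): returned 'S', offset=13
After 6 (read(3)): returned '1U7', offset=16
After 7 (seek(-12, END)): offset=18
After 8 (seek(-2, END)): offset=28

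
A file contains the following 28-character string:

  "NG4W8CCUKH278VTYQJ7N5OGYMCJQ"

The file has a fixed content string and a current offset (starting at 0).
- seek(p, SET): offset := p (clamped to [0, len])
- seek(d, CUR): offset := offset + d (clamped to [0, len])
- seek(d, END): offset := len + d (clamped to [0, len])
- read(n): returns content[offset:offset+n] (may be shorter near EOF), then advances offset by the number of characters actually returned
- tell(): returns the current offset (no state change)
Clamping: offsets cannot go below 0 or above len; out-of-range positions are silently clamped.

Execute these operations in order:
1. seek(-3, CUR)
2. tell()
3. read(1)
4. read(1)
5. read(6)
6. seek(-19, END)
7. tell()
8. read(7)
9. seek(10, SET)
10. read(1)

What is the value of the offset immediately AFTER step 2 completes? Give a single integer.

Answer: 0

Derivation:
After 1 (seek(-3, CUR)): offset=0
After 2 (tell()): offset=0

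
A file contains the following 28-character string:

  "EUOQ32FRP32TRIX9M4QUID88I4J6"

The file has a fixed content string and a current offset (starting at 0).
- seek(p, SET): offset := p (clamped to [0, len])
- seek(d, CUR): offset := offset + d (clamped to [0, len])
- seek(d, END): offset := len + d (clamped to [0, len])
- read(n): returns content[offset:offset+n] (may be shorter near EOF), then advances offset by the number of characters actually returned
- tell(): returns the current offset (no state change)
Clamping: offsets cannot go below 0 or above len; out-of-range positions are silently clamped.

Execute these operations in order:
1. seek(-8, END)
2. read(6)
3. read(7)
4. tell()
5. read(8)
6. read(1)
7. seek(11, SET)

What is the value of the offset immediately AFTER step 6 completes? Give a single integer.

After 1 (seek(-8, END)): offset=20
After 2 (read(6)): returned 'ID88I4', offset=26
After 3 (read(7)): returned 'J6', offset=28
After 4 (tell()): offset=28
After 5 (read(8)): returned '', offset=28
After 6 (read(1)): returned '', offset=28

Answer: 28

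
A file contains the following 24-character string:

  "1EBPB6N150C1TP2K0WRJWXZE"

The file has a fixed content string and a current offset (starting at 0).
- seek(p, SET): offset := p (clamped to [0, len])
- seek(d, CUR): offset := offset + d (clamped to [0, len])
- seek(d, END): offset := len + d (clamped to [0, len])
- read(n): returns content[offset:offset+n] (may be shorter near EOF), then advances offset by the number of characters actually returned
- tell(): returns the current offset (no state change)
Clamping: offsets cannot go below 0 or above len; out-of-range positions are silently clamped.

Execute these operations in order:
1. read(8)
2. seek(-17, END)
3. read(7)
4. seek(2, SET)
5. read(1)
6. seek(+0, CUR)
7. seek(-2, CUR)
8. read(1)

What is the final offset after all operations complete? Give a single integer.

After 1 (read(8)): returned '1EBPB6N1', offset=8
After 2 (seek(-17, END)): offset=7
After 3 (read(7)): returned '150C1TP', offset=14
After 4 (seek(2, SET)): offset=2
After 5 (read(1)): returned 'B', offset=3
After 6 (seek(+0, CUR)): offset=3
After 7 (seek(-2, CUR)): offset=1
After 8 (read(1)): returned 'E', offset=2

Answer: 2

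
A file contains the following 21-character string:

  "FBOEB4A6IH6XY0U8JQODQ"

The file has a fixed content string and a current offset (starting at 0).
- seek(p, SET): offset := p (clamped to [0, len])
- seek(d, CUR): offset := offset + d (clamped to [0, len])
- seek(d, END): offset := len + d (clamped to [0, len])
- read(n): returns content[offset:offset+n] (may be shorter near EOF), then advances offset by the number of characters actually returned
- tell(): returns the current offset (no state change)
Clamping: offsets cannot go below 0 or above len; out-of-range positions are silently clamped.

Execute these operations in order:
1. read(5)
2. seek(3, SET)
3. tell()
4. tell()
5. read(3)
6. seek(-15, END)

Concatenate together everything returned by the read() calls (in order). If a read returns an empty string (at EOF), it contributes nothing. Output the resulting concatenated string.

After 1 (read(5)): returned 'FBOEB', offset=5
After 2 (seek(3, SET)): offset=3
After 3 (tell()): offset=3
After 4 (tell()): offset=3
After 5 (read(3)): returned 'EB4', offset=6
After 6 (seek(-15, END)): offset=6

Answer: FBOEBEB4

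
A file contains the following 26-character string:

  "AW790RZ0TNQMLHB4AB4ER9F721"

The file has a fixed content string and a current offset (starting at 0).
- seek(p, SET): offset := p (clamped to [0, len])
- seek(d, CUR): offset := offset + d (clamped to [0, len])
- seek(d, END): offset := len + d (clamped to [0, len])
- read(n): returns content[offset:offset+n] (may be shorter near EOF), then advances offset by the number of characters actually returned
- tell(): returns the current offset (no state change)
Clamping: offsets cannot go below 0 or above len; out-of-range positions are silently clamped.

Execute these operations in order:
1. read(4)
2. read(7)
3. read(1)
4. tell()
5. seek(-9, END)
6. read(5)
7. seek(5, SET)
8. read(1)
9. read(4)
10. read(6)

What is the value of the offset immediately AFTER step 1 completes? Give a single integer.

Answer: 4

Derivation:
After 1 (read(4)): returned 'AW79', offset=4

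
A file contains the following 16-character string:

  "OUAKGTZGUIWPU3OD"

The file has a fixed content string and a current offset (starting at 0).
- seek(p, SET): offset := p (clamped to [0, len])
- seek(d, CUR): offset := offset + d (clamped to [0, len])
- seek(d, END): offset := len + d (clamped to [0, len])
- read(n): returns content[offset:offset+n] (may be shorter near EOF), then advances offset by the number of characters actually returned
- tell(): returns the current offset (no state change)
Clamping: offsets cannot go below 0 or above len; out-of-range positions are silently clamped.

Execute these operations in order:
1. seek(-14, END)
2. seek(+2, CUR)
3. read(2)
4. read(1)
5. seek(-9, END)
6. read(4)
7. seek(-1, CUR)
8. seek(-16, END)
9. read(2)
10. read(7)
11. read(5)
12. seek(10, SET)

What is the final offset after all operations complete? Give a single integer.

Answer: 10

Derivation:
After 1 (seek(-14, END)): offset=2
After 2 (seek(+2, CUR)): offset=4
After 3 (read(2)): returned 'GT', offset=6
After 4 (read(1)): returned 'Z', offset=7
After 5 (seek(-9, END)): offset=7
After 6 (read(4)): returned 'GUIW', offset=11
After 7 (seek(-1, CUR)): offset=10
After 8 (seek(-16, END)): offset=0
After 9 (read(2)): returned 'OU', offset=2
After 10 (read(7)): returned 'AKGTZGU', offset=9
After 11 (read(5)): returned 'IWPU3', offset=14
After 12 (seek(10, SET)): offset=10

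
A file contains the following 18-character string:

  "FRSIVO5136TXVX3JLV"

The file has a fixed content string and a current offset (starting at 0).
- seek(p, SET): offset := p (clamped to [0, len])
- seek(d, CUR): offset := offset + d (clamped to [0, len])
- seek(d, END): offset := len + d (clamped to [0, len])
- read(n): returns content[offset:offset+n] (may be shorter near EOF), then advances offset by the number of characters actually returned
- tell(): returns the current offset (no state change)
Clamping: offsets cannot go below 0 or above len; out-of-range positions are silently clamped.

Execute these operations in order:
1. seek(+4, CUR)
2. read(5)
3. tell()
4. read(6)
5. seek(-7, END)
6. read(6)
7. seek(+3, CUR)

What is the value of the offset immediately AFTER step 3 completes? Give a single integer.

Answer: 9

Derivation:
After 1 (seek(+4, CUR)): offset=4
After 2 (read(5)): returned 'VO513', offset=9
After 3 (tell()): offset=9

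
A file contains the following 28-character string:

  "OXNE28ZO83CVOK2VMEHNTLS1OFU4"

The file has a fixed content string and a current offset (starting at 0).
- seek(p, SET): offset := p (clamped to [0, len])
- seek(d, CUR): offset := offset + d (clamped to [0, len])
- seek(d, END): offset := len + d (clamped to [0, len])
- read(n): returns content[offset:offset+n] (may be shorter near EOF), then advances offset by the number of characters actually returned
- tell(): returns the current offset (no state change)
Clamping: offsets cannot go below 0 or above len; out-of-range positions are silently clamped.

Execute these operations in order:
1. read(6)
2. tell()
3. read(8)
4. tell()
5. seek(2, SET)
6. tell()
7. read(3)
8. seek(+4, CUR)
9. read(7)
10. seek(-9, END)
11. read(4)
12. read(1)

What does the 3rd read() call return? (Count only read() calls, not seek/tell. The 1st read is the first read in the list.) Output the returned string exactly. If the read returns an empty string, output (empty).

Answer: NE2

Derivation:
After 1 (read(6)): returned 'OXNE28', offset=6
After 2 (tell()): offset=6
After 3 (read(8)): returned 'ZO83CVOK', offset=14
After 4 (tell()): offset=14
After 5 (seek(2, SET)): offset=2
After 6 (tell()): offset=2
After 7 (read(3)): returned 'NE2', offset=5
After 8 (seek(+4, CUR)): offset=9
After 9 (read(7)): returned '3CVOK2V', offset=16
After 10 (seek(-9, END)): offset=19
After 11 (read(4)): returned 'NTLS', offset=23
After 12 (read(1)): returned '1', offset=24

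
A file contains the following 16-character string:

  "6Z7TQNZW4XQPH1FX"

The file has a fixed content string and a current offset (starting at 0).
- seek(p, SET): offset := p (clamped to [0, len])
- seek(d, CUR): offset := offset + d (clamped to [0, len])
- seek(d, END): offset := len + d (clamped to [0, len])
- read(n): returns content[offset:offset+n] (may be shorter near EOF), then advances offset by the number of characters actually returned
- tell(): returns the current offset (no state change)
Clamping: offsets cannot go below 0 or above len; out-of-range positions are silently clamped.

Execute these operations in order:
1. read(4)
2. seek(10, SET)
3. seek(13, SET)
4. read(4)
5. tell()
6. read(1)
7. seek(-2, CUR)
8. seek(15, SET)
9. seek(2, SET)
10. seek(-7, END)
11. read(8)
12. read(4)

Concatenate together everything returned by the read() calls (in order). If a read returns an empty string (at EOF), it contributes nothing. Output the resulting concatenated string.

After 1 (read(4)): returned '6Z7T', offset=4
After 2 (seek(10, SET)): offset=10
After 3 (seek(13, SET)): offset=13
After 4 (read(4)): returned '1FX', offset=16
After 5 (tell()): offset=16
After 6 (read(1)): returned '', offset=16
After 7 (seek(-2, CUR)): offset=14
After 8 (seek(15, SET)): offset=15
After 9 (seek(2, SET)): offset=2
After 10 (seek(-7, END)): offset=9
After 11 (read(8)): returned 'XQPH1FX', offset=16
After 12 (read(4)): returned '', offset=16

Answer: 6Z7T1FXXQPH1FX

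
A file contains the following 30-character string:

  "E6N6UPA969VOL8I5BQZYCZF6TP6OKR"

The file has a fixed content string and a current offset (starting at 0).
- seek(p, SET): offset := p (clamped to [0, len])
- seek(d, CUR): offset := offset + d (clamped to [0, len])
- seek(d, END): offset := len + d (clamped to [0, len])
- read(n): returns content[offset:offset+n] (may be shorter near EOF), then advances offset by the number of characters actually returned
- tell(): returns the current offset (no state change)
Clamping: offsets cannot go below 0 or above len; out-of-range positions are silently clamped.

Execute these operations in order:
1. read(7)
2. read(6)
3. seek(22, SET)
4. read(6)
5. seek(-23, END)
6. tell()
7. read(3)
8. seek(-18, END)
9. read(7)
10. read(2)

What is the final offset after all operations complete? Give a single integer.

Answer: 21

Derivation:
After 1 (read(7)): returned 'E6N6UPA', offset=7
After 2 (read(6)): returned '969VOL', offset=13
After 3 (seek(22, SET)): offset=22
After 4 (read(6)): returned 'F6TP6O', offset=28
After 5 (seek(-23, END)): offset=7
After 6 (tell()): offset=7
After 7 (read(3)): returned '969', offset=10
After 8 (seek(-18, END)): offset=12
After 9 (read(7)): returned 'L8I5BQZ', offset=19
After 10 (read(2)): returned 'YC', offset=21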